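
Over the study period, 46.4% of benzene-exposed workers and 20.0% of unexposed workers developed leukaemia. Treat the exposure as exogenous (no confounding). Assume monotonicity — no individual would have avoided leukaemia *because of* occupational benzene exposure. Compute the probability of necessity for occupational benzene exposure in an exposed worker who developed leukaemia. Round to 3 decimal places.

PN ≈ 0.569

p₁ = 0.464, p₀ = 0.2.
Under exogeneity and monotonicity, PN = (p₁ − p₀) / p₁.
PN = (0.464 − 0.2) / 0.464 = 0.264 / 0.464 ≈ 0.5690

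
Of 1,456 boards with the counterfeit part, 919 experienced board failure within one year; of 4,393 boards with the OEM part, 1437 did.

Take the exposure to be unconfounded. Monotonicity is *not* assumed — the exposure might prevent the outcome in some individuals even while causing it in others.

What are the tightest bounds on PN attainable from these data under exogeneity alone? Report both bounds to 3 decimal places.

0.482 ≤ PN ≤ 1.000

p₁ = P(outcome | exposed) = 919/1456 = 0.63118
p₀ = P(outcome | unexposed) = 1437/4393 = 0.32711
Under exogeneity alone the bounds on PN are max{0,(p₁−p₀)/p₁} ≤ PN ≤ min{1,(1−p₀)/p₁}.
  lower = (p₁ − p₀)/p₁ = 0.30407 / 0.63118 ≈ 0.4817
  upper = min{1, (1 − p₀)/p₁} = 0.67289 / 0.63118 ≈ 1.0661 → capped at 1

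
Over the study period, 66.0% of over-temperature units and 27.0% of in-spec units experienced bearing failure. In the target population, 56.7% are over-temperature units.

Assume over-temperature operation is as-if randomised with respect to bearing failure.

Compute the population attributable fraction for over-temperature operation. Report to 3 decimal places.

PAF ≈ 0.450

p₁ = 0.66, p₀ = 0.27.
Overall risk P(Y=1) = π·p₁ + (1−π)·p₀ = 0.567×0.66 + 0.433×0.27 = 0.49113.
Under exogeneity, PAF = [P(Y=1) − p₀] / P(Y=1).
PAF = (0.49113 − 0.27) / 0.49113 ≈ 0.4502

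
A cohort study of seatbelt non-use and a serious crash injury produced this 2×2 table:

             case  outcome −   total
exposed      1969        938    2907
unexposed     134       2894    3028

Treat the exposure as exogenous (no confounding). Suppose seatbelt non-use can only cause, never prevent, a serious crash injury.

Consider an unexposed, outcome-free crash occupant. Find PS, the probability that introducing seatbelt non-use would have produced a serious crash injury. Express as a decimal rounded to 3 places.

p₁ = P(outcome | exposed) = 1969/2907 = 0.67733
p₀ = P(outcome | unexposed) = 134/3028 = 0.044254
Under exogeneity and monotonicity, PS = (p₁ − p₀)/(1 − p₀).
PS = (0.67733 − 0.044254) / 0.95575 ≈ 0.6624

PS ≈ 0.662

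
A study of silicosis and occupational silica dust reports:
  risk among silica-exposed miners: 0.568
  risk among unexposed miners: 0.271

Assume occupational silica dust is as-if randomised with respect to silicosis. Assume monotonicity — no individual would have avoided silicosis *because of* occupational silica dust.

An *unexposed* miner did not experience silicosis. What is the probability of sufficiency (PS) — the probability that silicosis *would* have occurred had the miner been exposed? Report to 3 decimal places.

Let p₁ = 0.568, p₀ = 0.271.
Under exogeneity and monotonicity, PS = (p₁ − p₀) / (1 − p₀).
PS = (0.568 − 0.271) / (1 − 0.271) = 0.297 / 0.729 ≈ 0.4074

PS ≈ 0.407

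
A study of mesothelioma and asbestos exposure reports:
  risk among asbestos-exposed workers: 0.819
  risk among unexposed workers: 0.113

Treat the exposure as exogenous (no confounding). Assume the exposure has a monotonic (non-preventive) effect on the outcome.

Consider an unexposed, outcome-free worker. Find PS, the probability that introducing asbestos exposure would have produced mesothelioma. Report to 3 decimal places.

Let p₁ = 0.819, p₀ = 0.113.
Under exogeneity and monotonicity, PS = (p₁ − p₀) / (1 − p₀).
PS = (0.819 − 0.113) / (1 − 0.113) = 0.706 / 0.887 ≈ 0.7959

PS ≈ 0.796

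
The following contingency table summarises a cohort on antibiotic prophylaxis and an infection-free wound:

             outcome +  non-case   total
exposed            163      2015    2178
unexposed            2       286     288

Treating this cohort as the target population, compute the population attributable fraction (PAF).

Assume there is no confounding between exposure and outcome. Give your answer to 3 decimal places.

PAF ≈ 0.896

p₁ = P(outcome | exposed) = 163/2178 = 0.074839
p₀ = P(outcome | unexposed) = 2/288 = 0.0069444
Exposure prevalence π = 2178/2466 = 0.88321; overall risk P(Y=1) = 0.06691.
Under exogeneity, PAF = [P(Y=1) − p₀]/P(Y=1).
PAF = (0.06691 − 0.0069444) / 0.06691 ≈ 0.8962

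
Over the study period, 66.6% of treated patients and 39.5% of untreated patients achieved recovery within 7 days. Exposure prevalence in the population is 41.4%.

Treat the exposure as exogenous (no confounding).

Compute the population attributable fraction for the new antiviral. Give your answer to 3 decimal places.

PAF ≈ 0.221

p₁ = 0.666, p₀ = 0.395.
Overall risk P(Y=1) = π·p₁ + (1−π)·p₀ = 0.414×0.666 + 0.586×0.395 = 0.50719.
Under exogeneity, PAF = [P(Y=1) − p₀] / P(Y=1).
PAF = (0.50719 − 0.395) / 0.50719 ≈ 0.2212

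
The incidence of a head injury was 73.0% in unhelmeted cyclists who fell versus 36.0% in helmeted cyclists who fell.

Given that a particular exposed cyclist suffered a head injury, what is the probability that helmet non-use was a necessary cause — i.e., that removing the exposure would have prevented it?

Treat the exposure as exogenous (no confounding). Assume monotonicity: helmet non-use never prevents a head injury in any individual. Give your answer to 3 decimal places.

PN ≈ 0.507

p₁ = 0.73, p₀ = 0.36.
Under exogeneity and monotonicity, PN = (p₁ − p₀) / p₁.
PN = (0.73 − 0.36) / 0.73 = 0.37 / 0.73 ≈ 0.5068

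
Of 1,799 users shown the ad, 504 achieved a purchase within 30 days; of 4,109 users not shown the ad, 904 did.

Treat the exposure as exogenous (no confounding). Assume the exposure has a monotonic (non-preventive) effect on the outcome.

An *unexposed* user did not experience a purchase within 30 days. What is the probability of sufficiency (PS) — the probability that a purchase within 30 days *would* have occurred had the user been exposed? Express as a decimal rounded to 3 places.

PS ≈ 0.077

p₁ = P(outcome | exposed) = 504/1799 = 0.28016
p₀ = P(outcome | unexposed) = 904/4109 = 0.22
Under exogeneity and monotonicity, PS = (p₁ − p₀) / (1 − p₀).
PS = (0.28016 − 0.22) / (1 − 0.22) = 0.060151 / 0.78 ≈ 0.0771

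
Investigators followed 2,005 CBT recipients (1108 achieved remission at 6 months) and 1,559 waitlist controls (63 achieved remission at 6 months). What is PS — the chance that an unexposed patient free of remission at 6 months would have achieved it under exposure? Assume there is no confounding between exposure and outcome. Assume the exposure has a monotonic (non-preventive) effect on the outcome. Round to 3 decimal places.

PS ≈ 0.534

p₁ = P(outcome | exposed) = 1108/2005 = 0.55262
p₀ = P(outcome | unexposed) = 63/1559 = 0.040411
Under exogeneity and monotonicity, PS = (p₁ − p₀) / (1 − p₀).
PS = (0.55262 − 0.040411) / (1 − 0.040411) = 0.51221 / 0.95959 ≈ 0.5338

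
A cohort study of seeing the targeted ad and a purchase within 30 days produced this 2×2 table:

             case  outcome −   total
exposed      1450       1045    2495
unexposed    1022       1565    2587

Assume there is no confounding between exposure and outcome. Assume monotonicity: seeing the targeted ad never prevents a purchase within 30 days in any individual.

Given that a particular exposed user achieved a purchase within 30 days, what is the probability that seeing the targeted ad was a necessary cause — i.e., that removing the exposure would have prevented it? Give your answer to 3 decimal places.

PN ≈ 0.320

p₁ = P(outcome | exposed) = 1450/2495 = 0.58116
p₀ = P(outcome | unexposed) = 1022/2587 = 0.39505
Under exogeneity and monotonicity, PN = (p₁ − p₀) / p₁.
PN = (0.58116 − 0.39505) / 0.58116 = 0.18611 / 0.58116 ≈ 0.3202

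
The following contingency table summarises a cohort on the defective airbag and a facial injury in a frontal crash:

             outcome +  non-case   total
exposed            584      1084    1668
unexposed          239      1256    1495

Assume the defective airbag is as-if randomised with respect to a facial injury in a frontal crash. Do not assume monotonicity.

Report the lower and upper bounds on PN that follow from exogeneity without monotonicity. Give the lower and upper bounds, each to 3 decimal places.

p₁ = P(outcome | exposed) = 584/1668 = 0.35012
p₀ = P(outcome | unexposed) = 239/1495 = 0.15987
Under exogeneity alone the bounds on PN are max{0,(p₁−p₀)/p₁} ≤ PN ≤ min{1,(1−p₀)/p₁}.
  lower = (p₁ − p₀)/p₁ = 0.19025 / 0.35012 ≈ 0.5434
  upper = min{1, (1 − p₀)/p₁} = 0.84013 / 0.35012 ≈ 2.3996 → capped at 1

0.543 ≤ PN ≤ 1.000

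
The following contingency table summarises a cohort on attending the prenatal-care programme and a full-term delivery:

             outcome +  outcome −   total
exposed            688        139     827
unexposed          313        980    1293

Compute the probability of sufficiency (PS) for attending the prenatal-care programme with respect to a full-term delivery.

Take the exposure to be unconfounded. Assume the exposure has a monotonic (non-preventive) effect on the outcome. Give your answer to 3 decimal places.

p₁ = P(outcome | exposed) = 688/827 = 0.83192
p₀ = P(outcome | unexposed) = 313/1293 = 0.24207
Under exogeneity and monotonicity, PS = (p₁ − p₀)/(1 − p₀).
PS = (0.83192 − 0.24207) / 0.75793 ≈ 0.7782

PS ≈ 0.778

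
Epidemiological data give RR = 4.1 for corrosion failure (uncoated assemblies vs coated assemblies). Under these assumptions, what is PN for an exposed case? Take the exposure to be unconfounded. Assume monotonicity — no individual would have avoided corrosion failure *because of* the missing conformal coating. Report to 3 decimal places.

Under exogeneity and monotonicity, PN = (RR − 1) / RR = 1 − 1/RR.
PN = (4.1 − 1) / 4.1 = 3.1 / 4.1 ≈ 0.7561

PN ≈ 0.756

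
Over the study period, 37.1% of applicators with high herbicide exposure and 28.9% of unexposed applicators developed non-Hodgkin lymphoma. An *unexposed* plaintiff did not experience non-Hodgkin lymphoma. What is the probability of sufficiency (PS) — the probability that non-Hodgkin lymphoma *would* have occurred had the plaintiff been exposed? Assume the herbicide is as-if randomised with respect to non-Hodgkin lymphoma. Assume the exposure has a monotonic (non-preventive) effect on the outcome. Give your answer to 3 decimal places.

p₁ = 0.371, p₀ = 0.289.
Under exogeneity and monotonicity, PS = (p₁ − p₀) / (1 − p₀).
PS = (0.371 − 0.289) / (1 − 0.289) = 0.082 / 0.711 ≈ 0.1153

PS ≈ 0.115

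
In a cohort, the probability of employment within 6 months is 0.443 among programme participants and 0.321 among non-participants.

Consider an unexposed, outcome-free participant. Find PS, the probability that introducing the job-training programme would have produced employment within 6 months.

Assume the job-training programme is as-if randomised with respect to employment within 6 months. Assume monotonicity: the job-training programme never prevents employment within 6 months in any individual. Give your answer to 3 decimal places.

PS ≈ 0.180

Let p₁ = 0.443, p₀ = 0.321.
Under exogeneity and monotonicity, PS = (p₁ − p₀) / (1 − p₀).
PS = (0.443 − 0.321) / (1 − 0.321) = 0.122 / 0.679 ≈ 0.1797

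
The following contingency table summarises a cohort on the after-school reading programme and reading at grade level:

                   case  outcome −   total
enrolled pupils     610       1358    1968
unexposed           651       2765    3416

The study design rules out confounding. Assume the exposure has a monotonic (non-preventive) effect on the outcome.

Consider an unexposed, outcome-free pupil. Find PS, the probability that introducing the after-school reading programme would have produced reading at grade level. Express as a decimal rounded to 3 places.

PS ≈ 0.147

p₁ = P(outcome | exposed) = 610/1968 = 0.30996
p₀ = P(outcome | unexposed) = 651/3416 = 0.19057
Under exogeneity and monotonicity, PS = (p₁ − p₀)/(1 − p₀).
PS = (0.30996 − 0.19057) / 0.80943 ≈ 0.1475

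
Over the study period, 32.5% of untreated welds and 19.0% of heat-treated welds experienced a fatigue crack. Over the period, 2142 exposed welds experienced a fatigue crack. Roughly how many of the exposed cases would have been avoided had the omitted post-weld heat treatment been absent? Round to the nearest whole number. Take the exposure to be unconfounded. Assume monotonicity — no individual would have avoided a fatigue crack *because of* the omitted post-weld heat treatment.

p₁ = 0.325, p₀ = 0.19.
PN = (p₁ − p₀)/p₁ = (0.325 − 0.19) / 0.325 ≈ 0.41538.
Attributable cases ≈ PN × (exposed cases) = 0.41538 × 2142 ≈ 889.75.

about 890 cases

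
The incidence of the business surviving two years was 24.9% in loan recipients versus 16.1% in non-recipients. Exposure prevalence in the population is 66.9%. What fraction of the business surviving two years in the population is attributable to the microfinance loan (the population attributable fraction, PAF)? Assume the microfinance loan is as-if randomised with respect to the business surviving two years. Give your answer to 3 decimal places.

PAF ≈ 0.268

p₁ = 0.249, p₀ = 0.161.
Overall risk P(Y=1) = π·p₁ + (1−π)·p₀ = 0.669×0.249 + 0.331×0.161 = 0.21987.
Under exogeneity, PAF = [P(Y=1) − p₀] / P(Y=1).
PAF = (0.21987 − 0.161) / 0.21987 ≈ 0.2678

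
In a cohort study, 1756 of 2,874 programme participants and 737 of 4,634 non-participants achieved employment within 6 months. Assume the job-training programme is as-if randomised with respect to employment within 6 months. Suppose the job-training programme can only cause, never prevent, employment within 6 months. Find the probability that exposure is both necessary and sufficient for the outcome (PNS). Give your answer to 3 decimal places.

PNS ≈ 0.452

p₁ = P(outcome | exposed) = 1756/2874 = 0.611
p₀ = P(outcome | unexposed) = 737/4634 = 0.15904
Under exogeneity and monotonicity, PNS = p₁ − p₀.
PNS = 0.611 − 0.15904 = 0.45195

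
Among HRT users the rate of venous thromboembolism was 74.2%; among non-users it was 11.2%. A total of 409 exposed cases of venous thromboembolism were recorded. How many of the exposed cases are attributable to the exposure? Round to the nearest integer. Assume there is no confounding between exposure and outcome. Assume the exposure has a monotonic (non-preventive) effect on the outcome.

p₁ = 0.742, p₀ = 0.112.
PN = (p₁ − p₀)/p₁ = (0.742 − 0.112) / 0.742 ≈ 0.84906.
Attributable cases ≈ PN × (exposed cases) = 0.84906 × 409 ≈ 347.26.

about 347 cases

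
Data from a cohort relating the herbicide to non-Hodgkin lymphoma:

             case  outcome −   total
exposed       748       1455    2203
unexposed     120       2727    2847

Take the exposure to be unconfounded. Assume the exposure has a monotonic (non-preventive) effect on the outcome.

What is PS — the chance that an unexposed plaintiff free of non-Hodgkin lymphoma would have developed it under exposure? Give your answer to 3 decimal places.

PS ≈ 0.310

p₁ = P(outcome | exposed) = 748/2203 = 0.33954
p₀ = P(outcome | unexposed) = 120/2847 = 0.04215
Under exogeneity and monotonicity, PS = (p₁ − p₀) / (1 − p₀).
PS = (0.33954 − 0.04215) / (1 − 0.04215) = 0.29739 / 0.95785 ≈ 0.3105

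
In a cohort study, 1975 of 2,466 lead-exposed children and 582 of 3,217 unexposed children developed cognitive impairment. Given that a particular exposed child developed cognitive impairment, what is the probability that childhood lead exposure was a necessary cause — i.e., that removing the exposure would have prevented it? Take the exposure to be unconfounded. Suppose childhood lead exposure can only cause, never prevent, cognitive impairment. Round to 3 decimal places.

p₁ = P(outcome | exposed) = 1975/2466 = 0.80089
p₀ = P(outcome | unexposed) = 582/3217 = 0.18091
Under exogeneity and monotonicity, PN = (p₁ − p₀) / p₁.
PN = (0.80089 − 0.18091) / 0.80089 = 0.61998 / 0.80089 ≈ 0.7741

PN ≈ 0.774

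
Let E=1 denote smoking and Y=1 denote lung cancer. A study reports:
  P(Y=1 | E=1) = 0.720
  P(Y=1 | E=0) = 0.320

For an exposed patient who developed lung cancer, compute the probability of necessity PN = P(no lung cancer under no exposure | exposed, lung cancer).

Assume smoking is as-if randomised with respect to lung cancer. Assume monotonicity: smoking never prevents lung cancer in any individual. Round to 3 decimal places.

Let p₁ = 0.72, p₀ = 0.32.
Under exogeneity and monotonicity, PN = (p₁ − p₀) / p₁.
PN = (0.72 − 0.32) / 0.72 = 0.4 / 0.72 ≈ 0.5556

PN ≈ 0.556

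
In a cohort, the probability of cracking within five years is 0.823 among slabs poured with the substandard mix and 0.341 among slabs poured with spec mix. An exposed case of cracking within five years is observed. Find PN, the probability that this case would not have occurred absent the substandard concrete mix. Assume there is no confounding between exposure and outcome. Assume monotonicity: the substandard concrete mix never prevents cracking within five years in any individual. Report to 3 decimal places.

PN ≈ 0.586

Let p₁ = 0.823, p₀ = 0.341.
Under exogeneity and monotonicity, PN = (p₁ − p₀) / p₁.
PN = (0.823 − 0.341) / 0.823 = 0.482 / 0.823 ≈ 0.5857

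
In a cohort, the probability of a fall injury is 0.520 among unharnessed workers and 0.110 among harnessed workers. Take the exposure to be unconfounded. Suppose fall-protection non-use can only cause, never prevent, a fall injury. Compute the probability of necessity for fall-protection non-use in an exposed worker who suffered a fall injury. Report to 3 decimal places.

PN ≈ 0.788

Let p₁ = 0.52, p₀ = 0.11.
Under exogeneity and monotonicity, PN = (p₁ − p₀) / p₁.
PN = (0.52 − 0.11) / 0.52 = 0.41 / 0.52 ≈ 0.7885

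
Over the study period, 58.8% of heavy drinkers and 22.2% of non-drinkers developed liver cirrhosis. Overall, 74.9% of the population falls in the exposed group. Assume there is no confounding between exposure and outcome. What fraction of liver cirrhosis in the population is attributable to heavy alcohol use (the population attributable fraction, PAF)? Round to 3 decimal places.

PAF ≈ 0.553

p₁ = 0.588, p₀ = 0.222.
Overall risk P(Y=1) = π·p₁ + (1−π)·p₀ = 0.749×0.588 + 0.251×0.222 = 0.49613.
Under exogeneity, PAF = [P(Y=1) − p₀] / P(Y=1).
PAF = (0.49613 − 0.222) / 0.49613 ≈ 0.5525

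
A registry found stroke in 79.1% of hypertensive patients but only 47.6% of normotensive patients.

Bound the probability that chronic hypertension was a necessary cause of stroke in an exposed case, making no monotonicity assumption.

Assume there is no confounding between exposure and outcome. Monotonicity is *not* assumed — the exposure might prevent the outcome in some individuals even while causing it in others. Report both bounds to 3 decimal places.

p₁ = 0.791, p₀ = 0.476.
Under exogeneity alone the bounds on PN are max{0,(p₁−p₀)/p₁} ≤ PN ≤ min{1,(1−p₀)/p₁}.
  lower = (p₁ − p₀)/p₁ = 0.315 / 0.791 ≈ 0.3982
  upper = min{1, (1 − p₀)/p₁} = 0.524 / 0.791 ≈ 0.6625

0.398 ≤ PN ≤ 0.662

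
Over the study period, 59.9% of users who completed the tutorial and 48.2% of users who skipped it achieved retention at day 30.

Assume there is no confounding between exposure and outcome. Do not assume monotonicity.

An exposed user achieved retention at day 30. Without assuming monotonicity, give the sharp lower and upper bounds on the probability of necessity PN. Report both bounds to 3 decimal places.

p₁ = 0.599, p₀ = 0.482.
Under exogeneity alone the bounds on PN are max{0,(p₁−p₀)/p₁} ≤ PN ≤ min{1,(1−p₀)/p₁}.
  lower = (p₁ − p₀)/p₁ = 0.117 / 0.599 ≈ 0.1953
  upper = min{1, (1 − p₀)/p₁} = 0.518 / 0.599 ≈ 0.8648

0.195 ≤ PN ≤ 0.865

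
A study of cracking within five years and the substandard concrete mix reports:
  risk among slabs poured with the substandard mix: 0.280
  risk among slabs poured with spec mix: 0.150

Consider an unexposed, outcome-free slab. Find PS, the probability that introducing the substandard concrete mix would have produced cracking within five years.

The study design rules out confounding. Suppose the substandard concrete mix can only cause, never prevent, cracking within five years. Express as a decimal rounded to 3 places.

Let p₁ = 0.28, p₀ = 0.15.
Under exogeneity and monotonicity, PS = (p₁ − p₀) / (1 − p₀).
PS = (0.28 − 0.15) / (1 − 0.15) = 0.13 / 0.85 ≈ 0.1529

PS ≈ 0.153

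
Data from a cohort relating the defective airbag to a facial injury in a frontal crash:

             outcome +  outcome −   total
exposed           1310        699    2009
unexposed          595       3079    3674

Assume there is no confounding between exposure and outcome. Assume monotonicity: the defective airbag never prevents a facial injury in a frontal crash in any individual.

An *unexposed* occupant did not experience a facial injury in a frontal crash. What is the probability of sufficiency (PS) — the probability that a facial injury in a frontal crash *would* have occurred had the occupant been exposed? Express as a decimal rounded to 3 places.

p₁ = P(outcome | exposed) = 1310/2009 = 0.65207
p₀ = P(outcome | unexposed) = 595/3674 = 0.16195
Under exogeneity and monotonicity, PS = (p₁ − p₀)/(1 − p₀).
PS = (0.65207 − 0.16195) / 0.83805 ≈ 0.5848

PS ≈ 0.585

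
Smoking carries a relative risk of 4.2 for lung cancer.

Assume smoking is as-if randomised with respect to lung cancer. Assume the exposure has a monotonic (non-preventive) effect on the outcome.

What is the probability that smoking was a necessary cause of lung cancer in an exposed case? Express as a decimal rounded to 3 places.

Under exogeneity and monotonicity, PN = (RR − 1) / RR = 1 − 1/RR.
PN = (4.2 − 1) / 4.2 = 3.2 / 4.2 ≈ 0.7619

PN ≈ 0.762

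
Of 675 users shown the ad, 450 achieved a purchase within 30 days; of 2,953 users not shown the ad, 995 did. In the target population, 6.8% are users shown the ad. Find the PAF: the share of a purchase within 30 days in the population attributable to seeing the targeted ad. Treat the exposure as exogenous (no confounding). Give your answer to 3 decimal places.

PAF ≈ 0.062

p₁ = P(outcome | exposed) = 450/675 = 0.66667
p₀ = P(outcome | unexposed) = 995/2953 = 0.33695
Overall risk P(Y=1) = π·p₁ + (1−π)·p₀ = 0.068×0.66667 + 0.932×0.33695 = 0.35937.
Under exogeneity, PAF = [P(Y=1) − p₀] / P(Y=1).
PAF = (0.35937 − 0.33695) / 0.35937 ≈ 0.0624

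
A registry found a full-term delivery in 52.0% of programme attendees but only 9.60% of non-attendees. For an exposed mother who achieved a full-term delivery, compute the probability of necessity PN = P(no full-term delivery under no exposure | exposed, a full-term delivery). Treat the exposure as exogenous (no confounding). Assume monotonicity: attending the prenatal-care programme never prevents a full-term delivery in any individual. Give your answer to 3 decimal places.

p₁ = 0.52, p₀ = 0.096.
Under exogeneity and monotonicity, PN = (p₁ − p₀) / p₁.
PN = (0.52 − 0.096) / 0.52 = 0.424 / 0.52 ≈ 0.8154

PN ≈ 0.815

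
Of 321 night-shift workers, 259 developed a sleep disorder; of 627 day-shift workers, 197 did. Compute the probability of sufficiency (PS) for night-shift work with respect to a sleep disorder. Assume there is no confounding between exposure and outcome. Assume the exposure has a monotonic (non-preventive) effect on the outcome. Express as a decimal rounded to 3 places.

p₁ = P(outcome | exposed) = 259/321 = 0.80685
p₀ = P(outcome | unexposed) = 197/627 = 0.31419
Under exogeneity and monotonicity, PS = (p₁ − p₀) / (1 − p₀).
PS = (0.80685 − 0.31419) / (1 − 0.31419) = 0.49266 / 0.68581 ≈ 0.7184

PS ≈ 0.718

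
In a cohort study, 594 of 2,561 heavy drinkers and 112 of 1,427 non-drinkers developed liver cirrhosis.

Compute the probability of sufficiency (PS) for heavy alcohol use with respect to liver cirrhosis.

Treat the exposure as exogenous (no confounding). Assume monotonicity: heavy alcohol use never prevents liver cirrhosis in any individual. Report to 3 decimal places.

PS ≈ 0.167

p₁ = P(outcome | exposed) = 594/2561 = 0.23194
p₀ = P(outcome | unexposed) = 112/1427 = 0.078486
Under exogeneity and monotonicity, PS = (p₁ − p₀) / (1 − p₀).
PS = (0.23194 − 0.078486) / (1 − 0.078486) = 0.15345 / 0.92151 ≈ 0.1665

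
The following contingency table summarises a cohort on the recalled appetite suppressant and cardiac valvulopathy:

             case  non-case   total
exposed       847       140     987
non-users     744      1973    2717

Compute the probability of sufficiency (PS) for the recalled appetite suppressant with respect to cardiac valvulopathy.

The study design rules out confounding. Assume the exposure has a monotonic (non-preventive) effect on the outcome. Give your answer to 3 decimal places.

p₁ = P(outcome | exposed) = 847/987 = 0.85816
p₀ = P(outcome | unexposed) = 744/2717 = 0.27383
Under exogeneity and monotonicity, PS = (p₁ − p₀) / (1 − p₀).
PS = (0.85816 − 0.27383) / (1 − 0.27383) = 0.58432 / 0.72617 ≈ 0.8047

PS ≈ 0.805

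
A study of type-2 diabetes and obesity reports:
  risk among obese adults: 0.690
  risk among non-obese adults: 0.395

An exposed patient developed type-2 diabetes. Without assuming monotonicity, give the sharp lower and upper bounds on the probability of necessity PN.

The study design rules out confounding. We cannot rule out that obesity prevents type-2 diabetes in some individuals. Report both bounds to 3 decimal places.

0.428 ≤ PN ≤ 0.877

Let p₁ = 0.69, p₀ = 0.395.
Under exogeneity alone the bounds on PN are max{0,(p₁−p₀)/p₁} ≤ PN ≤ min{1,(1−p₀)/p₁}.
  lower = (p₁ − p₀)/p₁ = 0.295 / 0.69 ≈ 0.4275
  upper = min{1, (1 − p₀)/p₁} = 0.605 / 0.69 ≈ 0.8768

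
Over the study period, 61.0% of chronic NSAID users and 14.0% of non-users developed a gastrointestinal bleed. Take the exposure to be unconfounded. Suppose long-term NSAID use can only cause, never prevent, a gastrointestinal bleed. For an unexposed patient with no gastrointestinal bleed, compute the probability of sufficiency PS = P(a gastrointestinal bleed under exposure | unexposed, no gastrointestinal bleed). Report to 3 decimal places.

p₁ = 0.61, p₀ = 0.14.
Under exogeneity and monotonicity, PS = (p₁ − p₀) / (1 − p₀).
PS = (0.61 − 0.14) / (1 − 0.14) = 0.47 / 0.86 ≈ 0.5465

PS ≈ 0.547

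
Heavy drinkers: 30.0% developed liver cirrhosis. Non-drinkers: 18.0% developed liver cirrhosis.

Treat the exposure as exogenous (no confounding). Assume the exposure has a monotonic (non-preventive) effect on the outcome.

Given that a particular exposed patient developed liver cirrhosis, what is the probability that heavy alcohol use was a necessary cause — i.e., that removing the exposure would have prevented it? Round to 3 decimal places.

p₁ = 0.3, p₀ = 0.18.
Under exogeneity and monotonicity, PN = (p₁ − p₀) / p₁.
PN = (0.3 − 0.18) / 0.3 = 0.12 / 0.3 ≈ 0.4000

PN ≈ 0.400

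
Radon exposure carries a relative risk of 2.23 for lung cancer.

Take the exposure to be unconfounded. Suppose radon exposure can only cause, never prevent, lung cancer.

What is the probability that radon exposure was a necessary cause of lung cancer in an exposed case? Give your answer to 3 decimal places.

Under exogeneity and monotonicity, PN = (RR − 1) / RR = 1 − 1/RR.
PN = (2.23 − 1) / 2.23 = 1.23 / 2.23 ≈ 0.5516

PN ≈ 0.552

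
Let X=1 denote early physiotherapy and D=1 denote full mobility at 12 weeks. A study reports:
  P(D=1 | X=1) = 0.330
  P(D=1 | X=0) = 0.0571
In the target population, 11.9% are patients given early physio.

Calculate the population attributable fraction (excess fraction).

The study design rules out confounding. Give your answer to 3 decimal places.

Let p₁ = 0.33, p₀ = 0.0571.
Overall risk P(Y=1) = π·p₁ + (1−π)·p₀ = 0.119×0.33 + 0.881×0.0571 = 0.089575.
Under exogeneity, PAF = [P(Y=1) − p₀] / P(Y=1).
PAF = (0.089575 − 0.0571) / 0.089575 ≈ 0.3625

PAF ≈ 0.363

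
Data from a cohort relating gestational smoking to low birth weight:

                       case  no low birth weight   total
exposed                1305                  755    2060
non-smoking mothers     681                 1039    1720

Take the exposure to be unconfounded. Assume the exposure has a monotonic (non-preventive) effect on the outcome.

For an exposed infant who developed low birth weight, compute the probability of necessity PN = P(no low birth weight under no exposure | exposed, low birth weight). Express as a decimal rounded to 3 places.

p₁ = P(outcome | exposed) = 1305/2060 = 0.6335
p₀ = P(outcome | unexposed) = 681/1720 = 0.39593
Under exogeneity and monotonicity, PN = (p₁ − p₀)/p₁.
PN = (0.6335 − 0.39593) / 0.6335 ≈ 0.3750

PN ≈ 0.375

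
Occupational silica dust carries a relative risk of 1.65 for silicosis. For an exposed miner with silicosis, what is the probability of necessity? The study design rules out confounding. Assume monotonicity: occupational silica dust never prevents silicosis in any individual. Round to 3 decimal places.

PN ≈ 0.394

Under exogeneity and monotonicity, PN = (RR − 1) / RR = 1 − 1/RR.
PN = (1.65 − 1) / 1.65 = 0.65 / 1.65 ≈ 0.3939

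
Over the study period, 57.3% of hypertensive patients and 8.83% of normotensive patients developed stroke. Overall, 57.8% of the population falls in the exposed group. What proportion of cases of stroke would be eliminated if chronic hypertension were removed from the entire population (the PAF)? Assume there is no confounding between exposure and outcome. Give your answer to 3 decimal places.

PAF ≈ 0.760

p₁ = 0.573, p₀ = 0.0883.
Overall risk P(Y=1) = π·p₁ + (1−π)·p₀ = 0.578×0.573 + 0.422×0.0883 = 0.36846.
Under exogeneity, PAF = [P(Y=1) − p₀] / P(Y=1).
PAF = (0.36846 − 0.0883) / 0.36846 ≈ 0.7604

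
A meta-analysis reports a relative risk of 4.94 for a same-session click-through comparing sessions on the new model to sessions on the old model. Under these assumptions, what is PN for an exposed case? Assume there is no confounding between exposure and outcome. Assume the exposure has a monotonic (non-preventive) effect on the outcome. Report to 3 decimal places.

Under exogeneity and monotonicity, PN = (RR − 1) / RR = 1 − 1/RR.
PN = (4.94 − 1) / 4.94 = 3.94 / 4.94 ≈ 0.7976

PN ≈ 0.798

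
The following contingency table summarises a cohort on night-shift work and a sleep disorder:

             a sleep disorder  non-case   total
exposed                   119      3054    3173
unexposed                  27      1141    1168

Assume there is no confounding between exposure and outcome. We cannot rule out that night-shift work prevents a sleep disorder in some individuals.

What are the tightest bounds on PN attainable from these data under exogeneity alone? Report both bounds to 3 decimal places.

p₁ = P(outcome | exposed) = 119/3173 = 0.037504
p₀ = P(outcome | unexposed) = 27/1168 = 0.023116
Under exogeneity alone the bounds on PN are max{0,(p₁−p₀)/p₁} ≤ PN ≤ min{1,(1−p₀)/p₁}.
  lower = (p₁ − p₀)/p₁ = 0.014388 / 0.037504 ≈ 0.3836
  upper = min{1, (1 − p₀)/p₁} = 0.97688 / 0.037504 ≈ 26.0475 → capped at 1

0.384 ≤ PN ≤ 1.000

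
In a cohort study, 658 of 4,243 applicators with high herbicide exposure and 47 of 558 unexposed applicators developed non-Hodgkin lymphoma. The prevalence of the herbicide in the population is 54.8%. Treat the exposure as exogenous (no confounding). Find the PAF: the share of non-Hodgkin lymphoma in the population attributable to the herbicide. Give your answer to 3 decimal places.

PAF ≈ 0.316

p₁ = P(outcome | exposed) = 658/4243 = 0.15508
p₀ = P(outcome | unexposed) = 47/558 = 0.084229
Overall risk P(Y=1) = π·p₁ + (1−π)·p₀ = 0.548×0.15508 + 0.452×0.084229 = 0.12305.
Under exogeneity, PAF = [P(Y=1) − p₀] / P(Y=1).
PAF = (0.12305 − 0.084229) / 0.12305 ≈ 0.3155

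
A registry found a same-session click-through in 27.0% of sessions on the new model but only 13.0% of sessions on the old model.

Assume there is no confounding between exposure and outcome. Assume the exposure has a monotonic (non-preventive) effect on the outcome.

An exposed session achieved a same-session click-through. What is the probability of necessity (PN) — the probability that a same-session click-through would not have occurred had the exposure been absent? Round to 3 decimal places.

PN ≈ 0.519

p₁ = 0.27, p₀ = 0.13.
Under exogeneity and monotonicity, PN = (p₁ − p₀) / p₁.
PN = (0.27 − 0.13) / 0.27 = 0.14 / 0.27 ≈ 0.5185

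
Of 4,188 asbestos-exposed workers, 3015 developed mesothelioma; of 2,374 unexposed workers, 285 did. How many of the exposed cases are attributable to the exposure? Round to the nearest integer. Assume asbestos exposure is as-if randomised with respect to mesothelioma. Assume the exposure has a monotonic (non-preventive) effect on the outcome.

p₁ = P(outcome | exposed) = 3015/4188 = 0.71991
p₀ = P(outcome | unexposed) = 285/2374 = 0.12005
PN = (p₁ − p₀)/p₁ = (0.71991 − 0.12005) / 0.71991 ≈ 0.83324.
Attributable cases ≈ PN × (exposed cases) = 0.83324 × 3015 ≈ 2512.23.

about 2512 cases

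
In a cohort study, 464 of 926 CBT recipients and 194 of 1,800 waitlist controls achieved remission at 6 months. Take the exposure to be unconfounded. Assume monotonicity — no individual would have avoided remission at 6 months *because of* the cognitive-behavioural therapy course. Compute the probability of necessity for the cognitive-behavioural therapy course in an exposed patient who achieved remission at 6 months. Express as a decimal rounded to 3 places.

PN ≈ 0.785

p₁ = P(outcome | exposed) = 464/926 = 0.50108
p₀ = P(outcome | unexposed) = 194/1800 = 0.10778
Under exogeneity and monotonicity, PN = (p₁ − p₀) / p₁.
PN = (0.50108 − 0.10778) / 0.50108 = 0.3933 / 0.50108 ≈ 0.7849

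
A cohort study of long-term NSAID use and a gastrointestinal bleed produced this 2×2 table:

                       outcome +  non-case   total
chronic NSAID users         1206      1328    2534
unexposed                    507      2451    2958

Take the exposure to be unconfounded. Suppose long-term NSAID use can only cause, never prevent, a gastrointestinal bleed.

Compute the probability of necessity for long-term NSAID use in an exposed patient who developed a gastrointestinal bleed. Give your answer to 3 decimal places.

PN ≈ 0.640

p₁ = P(outcome | exposed) = 1206/2534 = 0.47593
p₀ = P(outcome | unexposed) = 507/2958 = 0.1714
Under exogeneity and monotonicity, PN = (p₁ − p₀)/p₁.
PN = (0.47593 − 0.1714) / 0.47593 ≈ 0.6399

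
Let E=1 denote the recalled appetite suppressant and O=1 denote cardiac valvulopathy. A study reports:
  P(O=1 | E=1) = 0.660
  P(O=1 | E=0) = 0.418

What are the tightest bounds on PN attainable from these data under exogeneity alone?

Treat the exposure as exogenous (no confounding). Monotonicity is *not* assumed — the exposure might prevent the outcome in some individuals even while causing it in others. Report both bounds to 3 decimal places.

0.367 ≤ PN ≤ 0.882

Let p₁ = 0.66, p₀ = 0.418.
Under exogeneity alone the bounds on PN are max{0,(p₁−p₀)/p₁} ≤ PN ≤ min{1,(1−p₀)/p₁}.
  lower = (p₁ − p₀)/p₁ = 0.242 / 0.66 ≈ 0.3667
  upper = min{1, (1 − p₀)/p₁} = 0.582 / 0.66 ≈ 0.8818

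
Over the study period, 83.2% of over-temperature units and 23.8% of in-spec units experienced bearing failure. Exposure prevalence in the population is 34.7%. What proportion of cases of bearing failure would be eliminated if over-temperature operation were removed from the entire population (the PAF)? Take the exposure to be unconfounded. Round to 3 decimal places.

p₁ = 0.832, p₀ = 0.238.
Overall risk P(Y=1) = π·p₁ + (1−π)·p₀ = 0.347×0.832 + 0.653×0.238 = 0.44412.
Under exogeneity, PAF = [P(Y=1) − p₀] / P(Y=1).
PAF = (0.44412 − 0.238) / 0.44412 ≈ 0.4641

PAF ≈ 0.464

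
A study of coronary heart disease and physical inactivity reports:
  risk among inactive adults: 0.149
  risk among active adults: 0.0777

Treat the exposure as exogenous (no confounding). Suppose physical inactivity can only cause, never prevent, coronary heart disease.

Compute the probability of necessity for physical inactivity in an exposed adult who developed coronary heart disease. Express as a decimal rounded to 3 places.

PN ≈ 0.479

Let p₁ = 0.149, p₀ = 0.0777.
Under exogeneity and monotonicity, PN = (p₁ − p₀) / p₁.
PN = (0.149 − 0.0777) / 0.149 = 0.0713 / 0.149 ≈ 0.4785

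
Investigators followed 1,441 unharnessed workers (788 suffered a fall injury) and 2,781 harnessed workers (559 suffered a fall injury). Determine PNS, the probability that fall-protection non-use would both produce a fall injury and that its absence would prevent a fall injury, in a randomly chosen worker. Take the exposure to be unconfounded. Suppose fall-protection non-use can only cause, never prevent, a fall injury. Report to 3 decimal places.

PNS ≈ 0.346

p₁ = P(outcome | exposed) = 788/1441 = 0.54684
p₀ = P(outcome | unexposed) = 559/2781 = 0.20101
Under exogeneity and monotonicity, PNS = p₁ − p₀.
PNS = 0.54684 − 0.20101 = 0.34584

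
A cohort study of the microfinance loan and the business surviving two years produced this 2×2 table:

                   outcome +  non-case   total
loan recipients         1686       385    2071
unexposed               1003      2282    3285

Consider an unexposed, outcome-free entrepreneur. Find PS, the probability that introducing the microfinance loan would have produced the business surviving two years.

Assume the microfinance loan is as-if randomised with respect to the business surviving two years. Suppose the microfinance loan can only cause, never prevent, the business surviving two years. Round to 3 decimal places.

PS ≈ 0.732

p₁ = P(outcome | exposed) = 1686/2071 = 0.8141
p₀ = P(outcome | unexposed) = 1003/3285 = 0.30533
Under exogeneity and monotonicity, PS = (p₁ − p₀) / (1 − p₀).
PS = (0.8141 − 0.30533) / (1 − 0.30533) = 0.50877 / 0.69467 ≈ 0.7324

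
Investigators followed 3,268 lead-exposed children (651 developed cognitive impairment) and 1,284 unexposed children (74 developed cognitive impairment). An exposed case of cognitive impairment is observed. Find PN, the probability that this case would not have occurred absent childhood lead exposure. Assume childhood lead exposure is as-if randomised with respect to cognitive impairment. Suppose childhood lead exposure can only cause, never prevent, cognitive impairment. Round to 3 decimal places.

p₁ = P(outcome | exposed) = 651/3268 = 0.1992
p₀ = P(outcome | unexposed) = 74/1284 = 0.057632
Under exogeneity and monotonicity, PN = (p₁ − p₀) / p₁.
PN = (0.1992 − 0.057632) / 0.1992 = 0.14157 / 0.1992 ≈ 0.7107

PN ≈ 0.711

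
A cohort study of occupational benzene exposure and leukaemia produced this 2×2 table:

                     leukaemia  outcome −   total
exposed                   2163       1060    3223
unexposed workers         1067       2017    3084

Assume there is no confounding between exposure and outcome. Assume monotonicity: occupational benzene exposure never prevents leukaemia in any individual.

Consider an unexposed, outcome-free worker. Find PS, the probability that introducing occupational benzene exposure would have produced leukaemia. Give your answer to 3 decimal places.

p₁ = P(outcome | exposed) = 2163/3223 = 0.67111
p₀ = P(outcome | unexposed) = 1067/3084 = 0.34598
Under exogeneity and monotonicity, PS = (p₁ − p₀)/(1 − p₀).
PS = (0.67111 − 0.34598) / 0.65402 ≈ 0.4971

PS ≈ 0.497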